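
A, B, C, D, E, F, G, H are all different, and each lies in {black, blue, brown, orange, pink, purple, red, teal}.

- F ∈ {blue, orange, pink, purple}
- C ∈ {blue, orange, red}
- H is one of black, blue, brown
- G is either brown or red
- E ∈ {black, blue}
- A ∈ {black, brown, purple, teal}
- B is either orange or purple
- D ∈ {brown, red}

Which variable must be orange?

The 8 variables draw from only 8 values {black, blue, brown, orange, pink, purple, red, teal}, so each is used; only F can be pink, hence F = pink.
The 7 still-open variables together cover exactly {black, blue, brown, orange, purple, red, teal} — 7 values for 7 variables — and teal appears only in A's list, so A = teal.
Among the 6 still-open variables, purple fits only B (and all 6 values in {black, blue, brown, orange, purple, red} must be used), so B = purple.
The 5 still-open variables draw from only 5 values {black, blue, brown, orange, red}, so each is used; only C can be orange, hence C = orange.

C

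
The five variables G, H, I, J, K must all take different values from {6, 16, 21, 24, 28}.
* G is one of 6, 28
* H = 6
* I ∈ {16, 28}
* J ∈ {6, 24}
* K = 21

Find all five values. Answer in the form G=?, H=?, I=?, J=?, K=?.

G=28, H=6, I=16, J=24, K=21

H must be 6 (only option left). Remove 6 from G, J.
That leaves J = 24.
K's domain is down to {21}, so K = 21.
G has just one choice, so G = 28. Eliminate 28 elsewhere: I.
I must be 16 (only option left).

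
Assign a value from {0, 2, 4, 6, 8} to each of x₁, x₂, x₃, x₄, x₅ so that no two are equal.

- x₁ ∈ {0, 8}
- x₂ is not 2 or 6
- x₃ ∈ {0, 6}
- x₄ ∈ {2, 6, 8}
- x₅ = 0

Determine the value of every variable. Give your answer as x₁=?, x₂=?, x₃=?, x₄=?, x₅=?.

x₁=8, x₂=4, x₃=6, x₄=2, x₅=0

x₅ has just one choice, so x₅ = 0. So x₁, x₂, x₃ can't be 0.
x₁'s domain is down to {8}, so x₁ = 8. Remove 8 from x₂, x₄.
That leaves x₂ = 4.
x₃ must be 6 (only option left). Remove 6 from x₄.
That leaves x₄ = 2.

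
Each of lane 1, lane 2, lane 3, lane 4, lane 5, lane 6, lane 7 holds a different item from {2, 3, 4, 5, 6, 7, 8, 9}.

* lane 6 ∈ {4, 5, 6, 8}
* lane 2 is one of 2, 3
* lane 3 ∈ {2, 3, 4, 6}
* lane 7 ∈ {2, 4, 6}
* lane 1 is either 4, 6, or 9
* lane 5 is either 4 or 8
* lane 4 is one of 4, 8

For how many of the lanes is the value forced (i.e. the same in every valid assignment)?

2

Among the 7 variables, 5 fits only lane 6 (and all 7 values in {2, 3, 4, 5, 6, 8, 9} must be used), so lane 6 = 5.
The 6 still-open variables draw from only 6 values {2, 3, 4, 6, 8, 9}, so each is used; only lane 1 can be 9, hence lane 1 = 9.
lane 4 and lane 5 between them cover only {4, 8} — a naked pair. Remove those values from lane 3, lane 7.
Determined: lane 1=9, lane 6=5. The other lanes each still have more than one consistent value. That makes 2.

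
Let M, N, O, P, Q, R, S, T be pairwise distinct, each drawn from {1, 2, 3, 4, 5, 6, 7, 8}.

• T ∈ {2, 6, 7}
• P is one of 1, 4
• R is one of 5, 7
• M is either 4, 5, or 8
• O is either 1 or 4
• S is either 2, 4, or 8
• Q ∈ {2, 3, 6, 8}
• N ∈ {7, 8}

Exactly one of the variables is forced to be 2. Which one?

S

The 8 variables together cover exactly {1, 2, 3, 4, 5, 6, 7, 8} — 8 values for 8 variables — and 3 appears only in Q's list, so Q = 3.
The 7 still-open variables draw from only 7 values {1, 2, 4, 5, 6, 7, 8}, so each is used; only T can be 6, hence T = 6.
The 6 still-open variables draw from only 6 values {1, 2, 4, 5, 7, 8}, so each is used; only S can be 2, hence S = 2.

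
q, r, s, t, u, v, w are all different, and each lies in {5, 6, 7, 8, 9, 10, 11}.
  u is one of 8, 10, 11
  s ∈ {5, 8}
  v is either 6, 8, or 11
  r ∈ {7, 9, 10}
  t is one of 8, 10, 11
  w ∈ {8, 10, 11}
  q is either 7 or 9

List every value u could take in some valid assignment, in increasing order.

8, 10, 11

The 7 variables together cover exactly {5, 6, 7, 8, 9, 10, 11} — 7 values for 7 variables — and 5 appears only in s's list, so s = 5.
The 6 still-open variables draw from only 6 values {6, 7, 8, 9, 10, 11}, so each is used; only v can be 6, hence v = 6.
t, u, w share exactly the 3 values {8, 10, 11}; by pigeonhole those values go to them, so strike 8, 10, 11 from r.
No further eliminations apply; u can still be any of 8, 10, 11.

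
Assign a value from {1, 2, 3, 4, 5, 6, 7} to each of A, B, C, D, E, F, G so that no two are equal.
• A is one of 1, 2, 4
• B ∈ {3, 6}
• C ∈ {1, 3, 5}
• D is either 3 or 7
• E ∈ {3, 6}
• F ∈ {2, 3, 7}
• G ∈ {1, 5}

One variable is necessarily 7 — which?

Among the 7 variables, 4 fits only A (and all 7 values in {1, 2, 3, 4, 5, 6, 7} must be used), so A = 4.
Among the 6 still-open variables, 2 fits only F (and all 6 values in {1, 2, 3, 5, 6, 7} must be used), so F = 2.
Among the 5 still-open variables, 7 fits only D (and all 5 values in {1, 3, 5, 6, 7} must be used), so D = 7.

D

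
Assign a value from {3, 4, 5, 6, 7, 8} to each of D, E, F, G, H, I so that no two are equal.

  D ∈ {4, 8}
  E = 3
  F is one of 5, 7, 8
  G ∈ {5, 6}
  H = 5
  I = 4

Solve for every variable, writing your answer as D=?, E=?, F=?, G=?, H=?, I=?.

D=8, E=3, F=7, G=6, H=5, I=4

E's domain is down to {3}, so E = 3.
That leaves H = 5. Strike 5 from F, G.
I must be 4 (only option left). So D can't be 4.
D's domain is down to {8}, so D = 8. Eliminate 8 elsewhere: F.
F has just one choice, so F = 7.
G's domain is down to {6}, so G = 6.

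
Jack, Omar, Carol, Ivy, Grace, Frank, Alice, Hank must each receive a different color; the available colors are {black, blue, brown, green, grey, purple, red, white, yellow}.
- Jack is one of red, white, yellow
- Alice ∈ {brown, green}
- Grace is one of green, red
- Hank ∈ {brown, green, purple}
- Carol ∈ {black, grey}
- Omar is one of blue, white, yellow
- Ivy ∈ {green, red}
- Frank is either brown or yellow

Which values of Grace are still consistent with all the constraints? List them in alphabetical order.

green, red

The 2 variables Ivy and Grace are confined to {green, red}, which locks those values in; drop them from Jack, Alice, Hank.
Alice has just one choice, so Alice = brown. So Frank, Hank can't be brown.
Hank must be purple (only option left).
That leaves Frank = yellow. Eliminate yellow elsewhere: Jack, Omar.
Jack must be white (only option left). Eliminate white elsewhere: Omar.
Omar has just one choice, so Omar = blue.
No further eliminations apply; Grace can still be any of green, red.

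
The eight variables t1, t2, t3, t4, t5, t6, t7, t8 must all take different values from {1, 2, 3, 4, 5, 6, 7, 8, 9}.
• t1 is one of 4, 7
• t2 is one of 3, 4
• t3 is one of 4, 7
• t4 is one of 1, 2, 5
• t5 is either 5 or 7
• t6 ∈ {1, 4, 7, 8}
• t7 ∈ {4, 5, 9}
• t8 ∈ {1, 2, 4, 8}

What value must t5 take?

Among the 8 variables, 3 fits only t2 (and all 8 values in {1, 2, 3, 4, 5, 7, 8, 9} must be used), so t2 = 3.
The 7 still-open variables together cover exactly {1, 2, 4, 5, 7, 8, 9} — 7 values for 7 variables — and 9 appears only in t7's list, so t7 = 9.
t1 and t3 share exactly the 2 values {4, 7}; by pigeonhole those values go to them, so strike 4, 7 from t5, t6, t8.
So t5 = 5.

5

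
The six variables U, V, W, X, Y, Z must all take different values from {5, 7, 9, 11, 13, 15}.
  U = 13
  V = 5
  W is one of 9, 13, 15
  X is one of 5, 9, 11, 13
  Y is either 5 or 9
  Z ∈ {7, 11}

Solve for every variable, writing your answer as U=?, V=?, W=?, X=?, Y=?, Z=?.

U=13, V=5, W=15, X=11, Y=9, Z=7

U's domain is down to {13}, so U = 13. Eliminate 13 elsewhere: W, X.
V must be 5 (only option left). Strike 5 from X, Y.
That leaves Y = 9. Eliminate 9 elsewhere: W, X.
That leaves W = 15.
X has just one choice, so X = 11. Strike 11 from Z.
Z must be 7 (only option left).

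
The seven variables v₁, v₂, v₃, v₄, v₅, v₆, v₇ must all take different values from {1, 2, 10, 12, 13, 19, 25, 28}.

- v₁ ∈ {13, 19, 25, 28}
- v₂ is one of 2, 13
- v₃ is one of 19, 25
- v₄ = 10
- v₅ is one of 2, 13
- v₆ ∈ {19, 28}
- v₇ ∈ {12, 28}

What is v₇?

v₄ has just one choice, so v₄ = 10.
Among the 6 still-open variables, 12 fits only v₇ (and all 6 values in {2, 12, 13, 19, 25, 28} must be used), so v₇ = 12.

12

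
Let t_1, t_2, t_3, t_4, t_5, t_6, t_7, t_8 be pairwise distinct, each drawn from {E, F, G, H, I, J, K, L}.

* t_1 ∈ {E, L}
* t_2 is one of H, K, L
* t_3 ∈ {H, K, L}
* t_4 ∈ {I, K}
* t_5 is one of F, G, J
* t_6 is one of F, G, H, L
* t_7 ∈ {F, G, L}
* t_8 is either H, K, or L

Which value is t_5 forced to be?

Among the 8 variables, E fits only t_1 (and all 8 values in {E, F, G, H, I, J, K, L} must be used), so t_1 = E.
Among the 7 still-open variables, I fits only t_4 (and all 7 values in {F, G, H, I, J, K, L} must be used), so t_4 = I.
Among the 6 still-open variables, J fits only t_5 (and all 6 values in {F, G, H, J, K, L} must be used), so t_5 = J.

J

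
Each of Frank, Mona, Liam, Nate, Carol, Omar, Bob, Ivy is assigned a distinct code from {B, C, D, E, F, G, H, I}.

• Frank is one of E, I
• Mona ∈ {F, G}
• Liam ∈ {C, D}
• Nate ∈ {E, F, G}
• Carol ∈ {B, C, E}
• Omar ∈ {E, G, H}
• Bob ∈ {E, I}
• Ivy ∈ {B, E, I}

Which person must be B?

Ivy

Among the 8 variables, D fits only Liam (and all 8 values in {B, C, D, E, F, G, H, I} must be used), so Liam = D.
Among the 7 still-open variables, C fits only Carol (and all 7 values in {B, C, E, F, G, H, I} must be used), so Carol = C.
Among the 6 still-open variables, B fits only Ivy (and all 6 values in {B, E, F, G, H, I} must be used), so Ivy = B.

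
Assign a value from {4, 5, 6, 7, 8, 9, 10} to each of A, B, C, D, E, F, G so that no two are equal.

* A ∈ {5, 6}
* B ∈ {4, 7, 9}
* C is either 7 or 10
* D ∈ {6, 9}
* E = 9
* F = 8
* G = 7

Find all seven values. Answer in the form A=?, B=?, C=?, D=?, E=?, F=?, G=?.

E's domain is down to {9}, so E = 9. So B, D can't be 9.
F must be 8 (only option left).
G's domain is down to {7}, so G = 7. Strike 7 from B, C.
B must be 4 (only option left).
That leaves C = 10.
D's domain is down to {6}, so D = 6. Remove 6 from A.
A has just one choice, so A = 5.

A=5, B=4, C=10, D=6, E=9, F=8, G=7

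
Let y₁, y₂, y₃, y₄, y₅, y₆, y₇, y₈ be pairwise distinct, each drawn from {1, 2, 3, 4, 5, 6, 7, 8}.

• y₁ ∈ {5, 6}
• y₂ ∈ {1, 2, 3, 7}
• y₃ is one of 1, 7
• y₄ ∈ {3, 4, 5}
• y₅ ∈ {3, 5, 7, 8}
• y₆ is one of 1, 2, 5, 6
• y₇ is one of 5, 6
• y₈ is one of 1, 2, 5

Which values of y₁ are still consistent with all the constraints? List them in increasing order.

The 8 variables together cover exactly {1, 2, 3, 4, 5, 6, 7, 8} — 8 values for 8 variables — and 4 appears only in y₄'s list, so y₄ = 4.
The 7 still-open variables together cover exactly {1, 2, 3, 5, 6, 7, 8} — 7 values for 7 variables — and 8 appears only in y₅'s list, so y₅ = 8.
The 6 still-open variables together cover exactly {1, 2, 3, 5, 6, 7} — 6 values for 6 variables — and 3 appears only in y₂'s list, so y₂ = 3.
The 5 still-open variables together cover exactly {1, 2, 5, 6, 7} — 5 values for 5 variables — and 7 appears only in y₃'s list, so y₃ = 7.
y₁ and y₇ between them cover only {5, 6} — a naked pair. Remove those values from y₆, y₈.
No further eliminations apply; y₁ can still be any of 5, 6.

5, 6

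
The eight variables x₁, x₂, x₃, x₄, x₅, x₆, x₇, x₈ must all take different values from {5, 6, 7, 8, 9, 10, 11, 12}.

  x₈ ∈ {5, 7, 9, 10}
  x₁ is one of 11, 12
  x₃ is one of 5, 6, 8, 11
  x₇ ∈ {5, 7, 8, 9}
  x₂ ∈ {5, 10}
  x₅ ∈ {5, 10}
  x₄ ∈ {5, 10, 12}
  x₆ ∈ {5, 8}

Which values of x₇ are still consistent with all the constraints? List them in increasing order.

Among the 8 variables, 6 fits only x₃ (and all 8 values in {5, 6, 7, 8, 9, 10, 11, 12} must be used), so x₃ = 6.
The 7 still-open variables draw from only 7 values {5, 7, 8, 9, 10, 11, 12}, so each is used; only x₁ can be 11, hence x₁ = 11.
The 6 still-open variables draw from only 6 values {5, 7, 8, 9, 10, 12}, so each is used; only x₄ can be 12, hence x₄ = 12.
x₂ and x₅ share exactly the 2 values {5, 10}; by pigeonhole those values go to them, so strike 5, 10 from x₆, x₇, x₈.
x₆ must be 8 (only option left). So x₇ can't be 8.
No further eliminations apply; x₇ can still be any of 7, 9.

7, 9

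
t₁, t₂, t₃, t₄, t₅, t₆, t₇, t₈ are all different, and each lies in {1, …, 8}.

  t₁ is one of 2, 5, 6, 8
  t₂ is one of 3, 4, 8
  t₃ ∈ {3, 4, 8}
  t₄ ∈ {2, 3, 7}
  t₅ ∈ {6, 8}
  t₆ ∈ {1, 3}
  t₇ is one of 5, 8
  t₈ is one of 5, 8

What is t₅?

6

Among the 8 variables, 1 fits only t₆ (and all 8 values in {1, 2, 3, 4, 5, 6, 7, 8} must be used), so t₆ = 1.
The 7 still-open variables draw from only 7 values {2, 3, 4, 5, 6, 7, 8}, so each is used; only t₄ can be 7, hence t₄ = 7.
The 6 still-open variables together cover exactly {2, 3, 4, 5, 6, 8} — 6 values for 6 variables — and 2 appears only in t₁'s list, so t₁ = 2.
Among the 5 still-open variables, 6 fits only t₅ (and all 5 values in {3, 4, 5, 6, 8} must be used), so t₅ = 6.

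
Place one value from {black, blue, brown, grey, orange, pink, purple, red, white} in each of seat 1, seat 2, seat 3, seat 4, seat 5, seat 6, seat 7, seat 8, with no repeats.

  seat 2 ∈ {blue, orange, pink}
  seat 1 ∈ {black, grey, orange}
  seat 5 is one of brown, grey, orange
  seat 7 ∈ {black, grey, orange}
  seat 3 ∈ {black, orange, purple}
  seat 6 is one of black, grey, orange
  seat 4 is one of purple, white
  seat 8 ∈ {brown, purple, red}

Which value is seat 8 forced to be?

red

The 3 variables seat 1, seat 6, seat 7 are confined to {black, grey, orange}, which locks those values in; drop them from seat 2, seat 3, seat 5.
That leaves seat 3 = purple. Eliminate purple elsewhere: seat 4, seat 8.
seat 4 has just one choice, so seat 4 = white.
seat 5 has just one choice, so seat 5 = brown. Eliminate brown elsewhere: seat 8.
So seat 8 = red.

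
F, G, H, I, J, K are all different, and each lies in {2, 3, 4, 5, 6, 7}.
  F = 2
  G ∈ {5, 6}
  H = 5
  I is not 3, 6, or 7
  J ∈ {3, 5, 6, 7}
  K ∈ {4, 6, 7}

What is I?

F has just one choice, so F = 2. So I can't be 2.
H has just one choice, so H = 5. So G, I, J can't be 5.
So I = 4.

4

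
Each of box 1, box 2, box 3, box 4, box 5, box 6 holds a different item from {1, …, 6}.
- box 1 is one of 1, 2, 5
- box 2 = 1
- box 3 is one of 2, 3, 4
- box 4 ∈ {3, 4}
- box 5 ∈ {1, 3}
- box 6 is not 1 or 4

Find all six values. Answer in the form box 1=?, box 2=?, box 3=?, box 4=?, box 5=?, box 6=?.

box 1=5, box 2=1, box 3=2, box 4=4, box 5=3, box 6=6

box 2 must be 1 (only option left). Remove 1 from box 1, box 5.
That leaves box 5 = 3. So box 3, box 4, box 6 can't be 3.
box 4 has just one choice, so box 4 = 4. Strike 4 from box 3.
box 3 must be 2 (only option left). Strike 2 from box 1, box 6.
box 1 must be 5 (only option left). Remove 5 from box 6.
box 6 has just one choice, so box 6 = 6.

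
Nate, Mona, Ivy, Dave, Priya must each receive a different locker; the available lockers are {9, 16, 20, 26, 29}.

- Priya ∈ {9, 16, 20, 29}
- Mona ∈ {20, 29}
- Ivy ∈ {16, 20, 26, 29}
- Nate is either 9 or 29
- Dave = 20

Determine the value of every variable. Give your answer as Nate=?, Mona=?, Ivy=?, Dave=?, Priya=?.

Nate=9, Mona=29, Ivy=26, Dave=20, Priya=16

Dave's domain is down to {20}, so Dave = 20. Remove 20 from Mona, Ivy, Priya.
That leaves Mona = 29. Eliminate 29 elsewhere: Nate, Ivy, Priya.
Nate must be 9 (only option left). Eliminate 9 elsewhere: Priya.
That leaves Priya = 16. Eliminate 16 elsewhere: Ivy.
Ivy's domain is down to {26}, so Ivy = 26.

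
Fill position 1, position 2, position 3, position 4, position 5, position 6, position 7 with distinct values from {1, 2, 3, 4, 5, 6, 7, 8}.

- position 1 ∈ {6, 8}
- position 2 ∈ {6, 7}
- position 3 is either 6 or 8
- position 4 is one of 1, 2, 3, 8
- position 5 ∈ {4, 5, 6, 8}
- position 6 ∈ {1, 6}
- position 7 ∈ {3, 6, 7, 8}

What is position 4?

position 1 and position 3 share exactly the 2 values {6, 8}; by pigeonhole those values go to them, so strike 6, 8 from position 2, position 4, position 5, position 6, position 7.
position 2's domain is down to {7}, so position 2 = 7. Eliminate 7 elsewhere: position 7.
That leaves position 6 = 1. Remove 1 from position 4.
position 7 must be 3 (only option left). Eliminate 3 elsewhere: position 4.
So position 4 = 2.

2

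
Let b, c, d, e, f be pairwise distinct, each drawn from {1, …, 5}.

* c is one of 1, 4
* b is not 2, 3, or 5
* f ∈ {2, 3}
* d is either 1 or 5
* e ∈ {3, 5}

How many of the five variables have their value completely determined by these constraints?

The 5 variables together cover exactly {1, 2, 3, 4, 5} — 5 values for 5 variables — and 2 appears only in f's list, so f = 2.
The 4 still-open variables together cover exactly {1, 3, 4, 5} — 4 values for 4 variables — and 3 appears only in e's list, so e = 3.
The 3 still-open variables together cover exactly {1, 4, 5} — 3 values for 3 variables — and 5 appears only in d's list, so d = 5.
Determined: d=5, e=3, f=2. The other variables each still have more than one consistent value. That makes 3.

3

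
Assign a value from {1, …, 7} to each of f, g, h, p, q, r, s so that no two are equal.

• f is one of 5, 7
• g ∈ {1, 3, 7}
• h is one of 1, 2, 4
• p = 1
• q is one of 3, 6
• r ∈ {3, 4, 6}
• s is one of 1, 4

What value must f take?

5

p must be 1 (only option left). Remove 1 from g, h, s.
s has just one choice, so s = 4. Eliminate 4 elsewhere: h, r.
That leaves h = 2.
The 4 still-open variables draw from only 4 values {3, 5, 6, 7}, so each is used; only f can be 5, hence f = 5.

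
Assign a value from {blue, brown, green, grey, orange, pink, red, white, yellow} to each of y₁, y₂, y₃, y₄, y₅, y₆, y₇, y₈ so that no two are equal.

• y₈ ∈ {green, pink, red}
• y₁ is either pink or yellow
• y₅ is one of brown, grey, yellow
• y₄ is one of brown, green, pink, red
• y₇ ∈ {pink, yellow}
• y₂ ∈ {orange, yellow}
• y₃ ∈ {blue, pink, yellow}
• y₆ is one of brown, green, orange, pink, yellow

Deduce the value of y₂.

The 8 variables together cover exactly {blue, brown, green, grey, orange, pink, red, yellow} — 8 values for 8 variables — and blue appears only in y₃'s list, so y₃ = blue.
The 7 still-open variables together cover exactly {brown, green, grey, orange, pink, red, yellow} — 7 values for 7 variables — and grey appears only in y₅'s list, so y₅ = grey.
y₁ and y₇ share exactly the 2 values {pink, yellow}; by pigeonhole those values go to them, so strike pink, yellow from y₂, y₄, y₆, y₈.
So y₂ = orange.

orange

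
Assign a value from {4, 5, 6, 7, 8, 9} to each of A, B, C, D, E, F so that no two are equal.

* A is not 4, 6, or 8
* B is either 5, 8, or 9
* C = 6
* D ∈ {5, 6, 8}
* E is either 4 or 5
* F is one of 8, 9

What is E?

4

C has just one choice, so C = 6. Remove 6 from D.
The 5 still-open variables draw from only 5 values {4, 5, 7, 8, 9}, so each is used; only E can be 4, hence E = 4.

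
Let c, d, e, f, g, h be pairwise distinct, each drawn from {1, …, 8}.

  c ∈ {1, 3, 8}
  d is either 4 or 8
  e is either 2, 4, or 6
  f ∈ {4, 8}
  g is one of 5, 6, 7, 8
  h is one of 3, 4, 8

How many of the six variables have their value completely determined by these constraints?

2

The 2 variables d and f are confined to {4, 8}, which locks those values in; drop them from c, e, g, h.
h has just one choice, so h = 3. Eliminate 3 elsewhere: c.
That leaves c = 1.
Determined: c=1, h=3. The other variables each still have more than one consistent value. That makes 2.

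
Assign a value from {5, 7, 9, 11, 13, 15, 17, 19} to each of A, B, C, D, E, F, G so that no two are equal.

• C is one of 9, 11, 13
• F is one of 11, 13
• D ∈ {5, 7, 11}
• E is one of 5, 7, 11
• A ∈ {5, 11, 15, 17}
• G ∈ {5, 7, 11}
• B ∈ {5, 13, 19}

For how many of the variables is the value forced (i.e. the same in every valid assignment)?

3

The 3 variables D, E, G are confined to {5, 7, 11}, which locks those values in; drop them from A, B, C, F.
F has just one choice, so F = 13. Eliminate 13 elsewhere: B, C.
B's domain is down to {19}, so B = 19.
C has just one choice, so C = 9.
Determined: B=19, C=9, F=13. The other variables each still have more than one consistent value. That makes 3.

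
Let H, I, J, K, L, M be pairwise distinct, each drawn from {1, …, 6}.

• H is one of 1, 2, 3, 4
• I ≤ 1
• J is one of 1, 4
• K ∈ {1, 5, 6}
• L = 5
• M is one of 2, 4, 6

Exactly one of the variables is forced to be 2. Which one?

I's domain is down to {1}, so I = 1. Eliminate 1 elsewhere: H, J, K.
J has just one choice, so J = 4. Strike 4 from H, M.
L's domain is down to {5}, so L = 5. Eliminate 5 elsewhere: K.
K's domain is down to {6}, so K = 6. Remove 6 from M.
So 2 goes to M.

M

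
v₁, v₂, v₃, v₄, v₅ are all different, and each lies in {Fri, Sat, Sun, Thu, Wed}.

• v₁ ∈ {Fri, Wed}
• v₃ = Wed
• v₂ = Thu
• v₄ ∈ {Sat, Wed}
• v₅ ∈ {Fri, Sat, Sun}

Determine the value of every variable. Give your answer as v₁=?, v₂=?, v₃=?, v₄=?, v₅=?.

v₂'s domain is down to {Thu}, so v₂ = Thu.
That leaves v₃ = Wed. So v₁, v₄ can't be Wed.
v₄ must be Sat (only option left). Strike Sat from v₅.
v₁ has just one choice, so v₁ = Fri. So v₅ can't be Fri.
v₅ must be Sun (only option left).

v₁=Fri, v₂=Thu, v₃=Wed, v₄=Sat, v₅=Sun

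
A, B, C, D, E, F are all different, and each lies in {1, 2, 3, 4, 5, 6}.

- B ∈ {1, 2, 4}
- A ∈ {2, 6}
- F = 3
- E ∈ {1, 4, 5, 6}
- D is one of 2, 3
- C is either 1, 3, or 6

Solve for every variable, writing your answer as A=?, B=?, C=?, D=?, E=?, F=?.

F must be 3 (only option left). Remove 3 from C, D.
That leaves D = 2. Strike 2 from A, B.
A must be 6 (only option left). Eliminate 6 elsewhere: C, E.
C has just one choice, so C = 1. Eliminate 1 elsewhere: B, E.
That leaves B = 4. Eliminate 4 elsewhere: E.
E has just one choice, so E = 5.

A=6, B=4, C=1, D=2, E=5, F=3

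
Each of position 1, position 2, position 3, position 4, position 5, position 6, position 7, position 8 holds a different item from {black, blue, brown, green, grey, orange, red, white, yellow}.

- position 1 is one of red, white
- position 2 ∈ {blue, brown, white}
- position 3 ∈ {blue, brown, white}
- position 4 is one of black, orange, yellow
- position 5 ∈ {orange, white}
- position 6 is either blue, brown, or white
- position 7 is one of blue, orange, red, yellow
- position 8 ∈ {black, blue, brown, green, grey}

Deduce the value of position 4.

position 2, position 3, position 6 between them cover only {blue, brown, white} — a naked triple. Remove those values from position 1, position 5, position 7, position 8.
position 1 must be red (only option left). Strike red from position 7.
position 5 must be orange (only option left). Eliminate orange elsewhere: position 4, position 7.
position 7's domain is down to {yellow}, so position 7 = yellow. Strike yellow from position 4.
So position 4 = black.

black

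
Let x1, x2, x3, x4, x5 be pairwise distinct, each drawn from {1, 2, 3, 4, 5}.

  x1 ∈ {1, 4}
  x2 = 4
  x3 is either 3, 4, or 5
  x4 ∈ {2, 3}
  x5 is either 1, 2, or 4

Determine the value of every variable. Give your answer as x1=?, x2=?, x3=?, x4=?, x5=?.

x2's domain is down to {4}, so x2 = 4. Eliminate 4 elsewhere: x1, x3, x5.
x1 must be 1 (only option left). So x5 can't be 1.
x5 has just one choice, so x5 = 2. So x4 can't be 2.
That leaves x4 = 3. Remove 3 from x3.
x3's domain is down to {5}, so x3 = 5.

x1=1, x2=4, x3=5, x4=3, x5=2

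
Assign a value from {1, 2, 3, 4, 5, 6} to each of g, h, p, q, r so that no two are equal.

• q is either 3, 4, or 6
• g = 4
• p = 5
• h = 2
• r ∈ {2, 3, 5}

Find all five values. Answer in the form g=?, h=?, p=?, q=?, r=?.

g has just one choice, so g = 4. Strike 4 from q.
h's domain is down to {2}, so h = 2. Eliminate 2 elsewhere: r.
p must be 5 (only option left). Eliminate 5 elsewhere: r.
r must be 3 (only option left). So q can't be 3.
q has just one choice, so q = 6.

g=4, h=2, p=5, q=6, r=3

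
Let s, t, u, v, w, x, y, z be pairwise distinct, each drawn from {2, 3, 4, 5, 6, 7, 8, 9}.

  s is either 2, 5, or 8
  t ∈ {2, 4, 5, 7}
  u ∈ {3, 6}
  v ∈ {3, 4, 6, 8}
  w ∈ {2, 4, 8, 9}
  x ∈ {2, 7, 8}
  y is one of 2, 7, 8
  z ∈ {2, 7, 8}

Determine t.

4

The 8 variables together cover exactly {2, 3, 4, 5, 6, 7, 8, 9} — 8 values for 8 variables — and 9 appears only in w's list, so w = 9.
x, y, z between them cover only {2, 7, 8} — a naked triple. Remove those values from s, t, v.
s has just one choice, so s = 5. Remove 5 from t.
So t = 4.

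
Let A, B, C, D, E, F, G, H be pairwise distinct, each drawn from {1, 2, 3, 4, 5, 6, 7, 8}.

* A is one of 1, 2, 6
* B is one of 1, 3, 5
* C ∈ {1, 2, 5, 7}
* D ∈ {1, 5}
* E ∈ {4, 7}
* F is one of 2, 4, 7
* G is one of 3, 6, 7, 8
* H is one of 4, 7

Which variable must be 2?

Among the 8 variables, 8 fits only G (and all 8 values in {1, 2, 3, 4, 5, 6, 7, 8} must be used), so G = 8.
Among the 7 still-open variables, 3 fits only B (and all 7 values in {1, 2, 3, 4, 5, 6, 7} must be used), so B = 3.
The 6 still-open variables draw from only 6 values {1, 2, 4, 5, 6, 7}, so each is used; only A can be 6, hence A = 6.
E and H share exactly the 2 values {4, 7}; by pigeonhole those values go to them, so strike 4, 7 from C, F.

F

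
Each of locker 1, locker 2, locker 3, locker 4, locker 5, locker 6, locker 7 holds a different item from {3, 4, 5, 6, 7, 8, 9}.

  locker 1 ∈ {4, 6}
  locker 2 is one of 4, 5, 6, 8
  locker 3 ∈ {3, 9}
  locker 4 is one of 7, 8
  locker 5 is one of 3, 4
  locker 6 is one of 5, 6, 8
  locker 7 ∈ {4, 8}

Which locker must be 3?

locker 5

Among the 7 variables, 7 fits only locker 4 (and all 7 values in {3, 4, 5, 6, 7, 8, 9} must be used), so locker 4 = 7.
The 6 still-open variables draw from only 6 values {3, 4, 5, 6, 8, 9}, so each is used; only locker 3 can be 9, hence locker 3 = 9.
Among the 5 still-open variables, 3 fits only locker 5 (and all 5 values in {3, 4, 5, 6, 8} must be used), so locker 5 = 3.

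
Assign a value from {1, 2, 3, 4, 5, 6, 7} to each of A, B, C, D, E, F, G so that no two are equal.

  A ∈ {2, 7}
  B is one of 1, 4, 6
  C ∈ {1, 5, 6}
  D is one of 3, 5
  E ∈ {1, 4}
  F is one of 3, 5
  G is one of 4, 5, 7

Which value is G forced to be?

7

Among the 7 variables, 2 fits only A (and all 7 values in {1, 2, 3, 4, 5, 6, 7} must be used), so A = 2.
The 6 still-open variables together cover exactly {1, 3, 4, 5, 6, 7} — 6 values for 6 variables — and 7 appears only in G's list, so G = 7.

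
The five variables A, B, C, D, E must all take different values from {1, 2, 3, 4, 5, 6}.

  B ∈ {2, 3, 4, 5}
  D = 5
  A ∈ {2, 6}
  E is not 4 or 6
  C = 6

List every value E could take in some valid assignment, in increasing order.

1, 3

C must be 6 (only option left). Strike 6 from A.
That leaves D = 5. Eliminate 5 elsewhere: B, E.
A's domain is down to {2}, so A = 2. Eliminate 2 elsewhere: B, E.
No further eliminations apply; E can still be any of 1, 3.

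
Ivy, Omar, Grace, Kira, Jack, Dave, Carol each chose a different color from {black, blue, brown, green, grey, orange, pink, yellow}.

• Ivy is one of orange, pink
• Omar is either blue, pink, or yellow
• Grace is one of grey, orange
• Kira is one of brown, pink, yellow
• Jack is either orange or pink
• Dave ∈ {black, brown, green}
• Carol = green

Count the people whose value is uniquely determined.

Carol has just one choice, so Carol = green. Strike green from Dave.
The 2 variables Ivy and Jack are confined to {orange, pink}, which locks those values in; drop them from Omar, Grace, Kira.
Grace's domain is down to {grey}, so Grace = grey.
Determined: Grace=grey, Carol=green. The other people each still have more than one consistent value. That makes 2.

2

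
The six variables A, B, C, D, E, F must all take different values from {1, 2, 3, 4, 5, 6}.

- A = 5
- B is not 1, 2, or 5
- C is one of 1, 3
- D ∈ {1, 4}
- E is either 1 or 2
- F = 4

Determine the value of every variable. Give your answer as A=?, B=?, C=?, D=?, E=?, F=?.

A=5, B=6, C=3, D=1, E=2, F=4

A has just one choice, so A = 5.
That leaves F = 4. Strike 4 from B, D.
D has just one choice, so D = 1. Eliminate 1 elsewhere: C, E.
That leaves E = 2.
C's domain is down to {3}, so C = 3. So B can't be 3.
That leaves B = 6.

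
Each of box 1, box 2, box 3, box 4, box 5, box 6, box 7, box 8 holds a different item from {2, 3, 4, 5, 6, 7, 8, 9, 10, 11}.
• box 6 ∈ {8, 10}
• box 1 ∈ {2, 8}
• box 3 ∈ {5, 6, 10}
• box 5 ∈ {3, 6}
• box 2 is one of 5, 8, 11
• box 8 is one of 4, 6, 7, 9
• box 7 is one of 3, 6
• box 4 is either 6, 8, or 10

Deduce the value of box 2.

11

The 2 variables box 5 and box 7 are confined to {3, 6}, which locks those values in; drop them from box 3, box 4, box 8.
The 2 variables box 4 and box 6 are confined to {8, 10}, which locks those values in; drop them from box 1, box 2, box 3.
box 1 has just one choice, so box 1 = 2.
That leaves box 3 = 5. Eliminate 5 elsewhere: box 2.
So box 2 = 11.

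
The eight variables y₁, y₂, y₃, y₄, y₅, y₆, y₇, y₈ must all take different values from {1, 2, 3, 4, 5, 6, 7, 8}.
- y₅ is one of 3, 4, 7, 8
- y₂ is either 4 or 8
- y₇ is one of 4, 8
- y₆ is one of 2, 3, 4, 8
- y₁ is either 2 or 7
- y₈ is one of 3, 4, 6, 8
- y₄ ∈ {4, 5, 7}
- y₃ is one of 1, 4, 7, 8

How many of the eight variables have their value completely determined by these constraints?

The 8 variables together cover exactly {1, 2, 3, 4, 5, 6, 7, 8} — 8 values for 8 variables — and 1 appears only in y₃'s list, so y₃ = 1.
Among the 7 still-open variables, 5 fits only y₄ (and all 7 values in {2, 3, 4, 5, 6, 7, 8} must be used), so y₄ = 5.
The 6 still-open variables draw from only 6 values {2, 3, 4, 6, 7, 8}, so each is used; only y₈ can be 6, hence y₈ = 6.
y₂ and y₇ between them cover only {4, 8} — a naked pair. Remove those values from y₅, y₆.
Determined: y₃=1, y₄=5, y₈=6. The other variables each still have more than one consistent value. That makes 3.

3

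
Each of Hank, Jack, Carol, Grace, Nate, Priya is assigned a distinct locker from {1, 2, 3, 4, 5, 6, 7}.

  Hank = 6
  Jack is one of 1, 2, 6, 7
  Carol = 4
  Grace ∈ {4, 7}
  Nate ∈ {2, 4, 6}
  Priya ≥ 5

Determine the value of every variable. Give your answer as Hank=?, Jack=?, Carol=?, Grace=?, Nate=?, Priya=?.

Hank=6, Jack=1, Carol=4, Grace=7, Nate=2, Priya=5

Hank's domain is down to {6}, so Hank = 6. Eliminate 6 elsewhere: Jack, Nate, Priya.
Carol's domain is down to {4}, so Carol = 4. So Grace, Nate can't be 4.
Grace must be 7 (only option left). Remove 7 from Jack, Priya.
Nate's domain is down to {2}, so Nate = 2. Eliminate 2 elsewhere: Jack.
Priya must be 5 (only option left).
Jack must be 1 (only option left).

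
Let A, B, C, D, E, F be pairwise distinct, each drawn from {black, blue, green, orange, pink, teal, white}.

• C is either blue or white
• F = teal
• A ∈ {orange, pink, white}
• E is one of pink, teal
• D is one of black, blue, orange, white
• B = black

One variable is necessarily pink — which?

B's domain is down to {black}, so B = black. So D can't be black.
F has just one choice, so F = teal. Remove teal from E.
So pink goes to E.

E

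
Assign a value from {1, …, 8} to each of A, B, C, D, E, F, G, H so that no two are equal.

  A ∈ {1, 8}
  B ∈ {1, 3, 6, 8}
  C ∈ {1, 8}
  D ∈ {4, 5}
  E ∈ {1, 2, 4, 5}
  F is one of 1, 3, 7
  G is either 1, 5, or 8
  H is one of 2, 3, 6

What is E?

2

The 8 variables draw from only 8 values {1, 2, 3, 4, 5, 6, 7, 8}, so each is used; only F can be 7, hence F = 7.
The 2 variables A and C are confined to {1, 8}, which locks those values in; drop them from B, E, G.
G has just one choice, so G = 5. Eliminate 5 elsewhere: D, E.
That leaves D = 4. So E can't be 4.
So E = 2.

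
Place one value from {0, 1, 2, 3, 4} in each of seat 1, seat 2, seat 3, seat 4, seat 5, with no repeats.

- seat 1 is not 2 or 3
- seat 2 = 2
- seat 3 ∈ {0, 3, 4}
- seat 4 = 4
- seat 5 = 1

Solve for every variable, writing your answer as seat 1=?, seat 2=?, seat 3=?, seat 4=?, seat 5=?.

seat 2 has just one choice, so seat 2 = 2.
seat 4's domain is down to {4}, so seat 4 = 4. Remove 4 from seat 1, seat 3.
That leaves seat 5 = 1. Remove 1 from seat 1.
seat 1 must be 0 (only option left). Remove 0 from seat 3.
seat 3 has just one choice, so seat 3 = 3.

seat 1=0, seat 2=2, seat 3=3, seat 4=4, seat 5=1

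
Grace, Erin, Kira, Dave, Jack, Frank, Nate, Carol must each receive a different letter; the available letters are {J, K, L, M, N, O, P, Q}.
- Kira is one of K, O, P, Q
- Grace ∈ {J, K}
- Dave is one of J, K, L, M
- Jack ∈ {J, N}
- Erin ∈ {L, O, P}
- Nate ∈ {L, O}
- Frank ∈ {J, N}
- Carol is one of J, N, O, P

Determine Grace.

Among the 8 variables, M fits only Dave (and all 8 values in {J, K, L, M, N, O, P, Q} must be used), so Dave = M.
Among the 7 still-open variables, Q fits only Kira (and all 7 values in {J, K, L, N, O, P, Q} must be used), so Kira = Q.
The 6 still-open variables together cover exactly {J, K, L, N, O, P} — 6 values for 6 variables — and K appears only in Grace's list, so Grace = K.

K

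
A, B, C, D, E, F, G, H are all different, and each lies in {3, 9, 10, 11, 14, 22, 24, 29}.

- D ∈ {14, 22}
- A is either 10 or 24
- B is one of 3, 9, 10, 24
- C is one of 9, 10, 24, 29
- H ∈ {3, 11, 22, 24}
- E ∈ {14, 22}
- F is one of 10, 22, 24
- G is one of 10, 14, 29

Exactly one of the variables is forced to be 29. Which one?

The 8 variables together cover exactly {3, 9, 10, 11, 14, 22, 24, 29} — 8 values for 8 variables — and 11 appears only in H's list, so H = 11.
The 7 still-open variables draw from only 7 values {3, 9, 10, 14, 22, 24, 29}, so each is used; only B can be 3, hence B = 3.
The 6 still-open variables draw from only 6 values {9, 10, 14, 22, 24, 29}, so each is used; only C can be 9, hence C = 9.
The 5 still-open variables together cover exactly {10, 14, 22, 24, 29} — 5 values for 5 variables — and 29 appears only in G's list, so G = 29.

G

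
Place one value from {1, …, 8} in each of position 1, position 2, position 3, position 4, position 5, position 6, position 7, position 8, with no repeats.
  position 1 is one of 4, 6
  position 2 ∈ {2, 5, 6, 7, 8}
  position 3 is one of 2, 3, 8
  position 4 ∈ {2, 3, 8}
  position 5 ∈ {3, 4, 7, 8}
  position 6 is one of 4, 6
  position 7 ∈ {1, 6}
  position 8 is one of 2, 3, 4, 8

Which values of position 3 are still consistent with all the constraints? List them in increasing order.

The 8 variables together cover exactly {1, 2, 3, 4, 5, 6, 7, 8} — 8 values for 8 variables — and 1 appears only in position 7's list, so position 7 = 1.
Among the 7 still-open variables, 5 fits only position 2 (and all 7 values in {2, 3, 4, 5, 6, 7, 8} must be used), so position 2 = 5.
The 6 still-open variables draw from only 6 values {2, 3, 4, 6, 7, 8}, so each is used; only position 5 can be 7, hence position 5 = 7.
position 1 and position 6 between them cover only {4, 6} — a naked pair. Remove those values from position 8.
No further eliminations apply; position 3 can still be any of 2, 3, 8.

2, 3, 8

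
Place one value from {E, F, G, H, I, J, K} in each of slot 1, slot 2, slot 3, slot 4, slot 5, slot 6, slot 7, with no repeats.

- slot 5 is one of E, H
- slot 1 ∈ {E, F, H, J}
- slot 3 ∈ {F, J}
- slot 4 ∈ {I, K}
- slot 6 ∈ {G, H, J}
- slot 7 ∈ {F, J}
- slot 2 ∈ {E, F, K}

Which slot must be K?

The 7 variables draw from only 7 values {E, F, G, H, I, J, K}, so each is used; only slot 6 can be G, hence slot 6 = G.
The 6 still-open variables together cover exactly {E, F, H, I, J, K} — 6 values for 6 variables — and I appears only in slot 4's list, so slot 4 = I.
The 5 still-open variables together cover exactly {E, F, H, J, K} — 5 values for 5 variables — and K appears only in slot 2's list, so slot 2 = K.

slot 2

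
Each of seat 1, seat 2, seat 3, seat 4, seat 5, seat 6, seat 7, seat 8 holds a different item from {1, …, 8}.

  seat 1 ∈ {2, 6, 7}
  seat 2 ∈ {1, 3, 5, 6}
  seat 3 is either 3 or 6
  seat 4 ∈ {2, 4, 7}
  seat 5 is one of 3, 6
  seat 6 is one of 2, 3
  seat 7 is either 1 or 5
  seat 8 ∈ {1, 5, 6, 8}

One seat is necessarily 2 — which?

seat 6

The 8 variables together cover exactly {1, 2, 3, 4, 5, 6, 7, 8} — 8 values for 8 variables — and 4 appears only in seat 4's list, so seat 4 = 4.
The 7 still-open variables draw from only 7 values {1, 2, 3, 5, 6, 7, 8}, so each is used; only seat 1 can be 7, hence seat 1 = 7.
The 6 still-open variables draw from only 6 values {1, 2, 3, 5, 6, 8}, so each is used; only seat 6 can be 2, hence seat 6 = 2.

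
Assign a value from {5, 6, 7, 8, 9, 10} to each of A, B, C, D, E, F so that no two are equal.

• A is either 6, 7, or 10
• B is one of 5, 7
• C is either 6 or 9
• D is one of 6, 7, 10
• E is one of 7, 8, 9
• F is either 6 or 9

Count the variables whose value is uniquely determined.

2

The 6 variables draw from only 6 values {5, 6, 7, 8, 9, 10}, so each is used; only B can be 5, hence B = 5.
The 5 still-open variables draw from only 5 values {6, 7, 8, 9, 10}, so each is used; only E can be 8, hence E = 8.
C and F between them cover only {6, 9} — a naked pair. Remove those values from A, D.
Determined: B=5, E=8. The other variables each still have more than one consistent value. That makes 2.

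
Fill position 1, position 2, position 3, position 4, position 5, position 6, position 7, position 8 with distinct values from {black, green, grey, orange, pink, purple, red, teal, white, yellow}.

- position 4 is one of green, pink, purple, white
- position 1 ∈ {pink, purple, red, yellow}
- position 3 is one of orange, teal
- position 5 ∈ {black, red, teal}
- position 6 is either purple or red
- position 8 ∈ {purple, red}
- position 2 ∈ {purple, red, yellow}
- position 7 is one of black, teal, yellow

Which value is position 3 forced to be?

orange

position 6 and position 8 share exactly the 2 values {purple, red}; by pigeonhole those values go to them, so strike purple, red from position 1, position 2, position 4, position 5.
position 2 must be yellow (only option left). Eliminate yellow elsewhere: position 1, position 7.
position 1 has just one choice, so position 1 = pink. Strike pink from position 4.
position 5 and position 7 between them cover only {black, teal} — a naked pair. Remove those values from position 3.
So position 3 = orange.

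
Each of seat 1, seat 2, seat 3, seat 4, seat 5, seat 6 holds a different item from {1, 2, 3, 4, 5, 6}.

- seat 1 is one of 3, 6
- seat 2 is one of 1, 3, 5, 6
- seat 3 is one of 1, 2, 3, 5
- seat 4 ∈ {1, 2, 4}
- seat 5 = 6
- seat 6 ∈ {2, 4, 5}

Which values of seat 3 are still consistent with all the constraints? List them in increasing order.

1, 2, 5

seat 5's domain is down to {6}, so seat 5 = 6. Remove 6 from seat 1, seat 2.
seat 1 has just one choice, so seat 1 = 3. Remove 3 from seat 2, seat 3.
No further eliminations apply; seat 3 can still be any of 1, 2, 5.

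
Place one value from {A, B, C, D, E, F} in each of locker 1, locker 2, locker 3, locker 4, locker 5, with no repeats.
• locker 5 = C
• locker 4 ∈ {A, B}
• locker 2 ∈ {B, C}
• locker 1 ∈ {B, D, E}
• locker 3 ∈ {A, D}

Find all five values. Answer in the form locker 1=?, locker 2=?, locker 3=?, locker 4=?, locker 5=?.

locker 5's domain is down to {C}, so locker 5 = C. So locker 2 can't be C.
That leaves locker 2 = B. So locker 1, locker 4 can't be B.
locker 4 has just one choice, so locker 4 = A. Eliminate A elsewhere: locker 3.
locker 3 has just one choice, so locker 3 = D. Eliminate D elsewhere: locker 1.
That leaves locker 1 = E.

locker 1=E, locker 2=B, locker 3=D, locker 4=A, locker 5=C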